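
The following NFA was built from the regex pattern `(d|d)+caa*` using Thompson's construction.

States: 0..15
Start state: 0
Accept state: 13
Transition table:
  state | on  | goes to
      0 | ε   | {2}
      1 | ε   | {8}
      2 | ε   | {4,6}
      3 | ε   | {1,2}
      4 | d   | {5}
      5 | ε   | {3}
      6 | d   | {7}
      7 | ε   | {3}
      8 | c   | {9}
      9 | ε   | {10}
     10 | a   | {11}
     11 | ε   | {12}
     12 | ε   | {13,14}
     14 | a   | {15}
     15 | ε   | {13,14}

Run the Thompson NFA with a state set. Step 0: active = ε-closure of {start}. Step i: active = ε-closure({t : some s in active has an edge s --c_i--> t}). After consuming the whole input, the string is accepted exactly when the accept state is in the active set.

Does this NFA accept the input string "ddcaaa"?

initial (ε-close {0}): {0,2,4,6}
'd' @ 1: {1,2,3,4,5,6,7,8}
'd' @ 2: {1,2,3,4,5,6,7,8}
'c' @ 3: {9,10}
'a' @ 4: {11,12,13,14}  ✓accept
'a' @ 5: {13,14,15}  ✓accept
'a' @ 6: {13,14,15}  ✓accept
end set {13,14,15} — state 13 in

Answer: ACCEPT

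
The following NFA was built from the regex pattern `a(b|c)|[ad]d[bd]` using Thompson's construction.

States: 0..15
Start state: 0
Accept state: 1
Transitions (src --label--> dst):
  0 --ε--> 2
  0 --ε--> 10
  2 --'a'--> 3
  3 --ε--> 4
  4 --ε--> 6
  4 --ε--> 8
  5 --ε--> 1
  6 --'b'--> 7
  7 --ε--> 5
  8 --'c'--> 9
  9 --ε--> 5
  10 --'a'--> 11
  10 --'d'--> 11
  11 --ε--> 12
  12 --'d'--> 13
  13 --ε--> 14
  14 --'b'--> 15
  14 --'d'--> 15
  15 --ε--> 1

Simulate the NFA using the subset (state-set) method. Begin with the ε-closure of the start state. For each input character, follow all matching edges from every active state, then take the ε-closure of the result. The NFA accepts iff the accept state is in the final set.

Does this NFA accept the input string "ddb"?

Answer: ACCEPT

Trace:
S₀ = ε-closure({0}) = {0,2,10}
'd' @ 1: {11,12}
'd' @ 2: {13,14}
'b' @ 3: {1,15}  [accepting]
final: {1,15}; accept 1 in set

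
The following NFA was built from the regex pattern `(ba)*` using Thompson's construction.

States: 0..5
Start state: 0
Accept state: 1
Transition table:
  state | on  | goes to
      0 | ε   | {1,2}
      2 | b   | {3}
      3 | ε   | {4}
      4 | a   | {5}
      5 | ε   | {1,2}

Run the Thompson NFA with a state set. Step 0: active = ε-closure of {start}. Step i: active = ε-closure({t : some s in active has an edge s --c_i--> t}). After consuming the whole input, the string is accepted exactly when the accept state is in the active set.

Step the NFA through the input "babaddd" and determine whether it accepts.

Answer: REJECT

Steps:
start: ε-closure({0}) = {0,1,2}
'b' @ 1: {3,4}
'a' @ 2: {1,2,5}  (accept∈set)
'b' @ 3: {3,4}
'a' @ 4: {1,2,5}  (accept∈set)
'd' @ 5: {}  — state set empty
rest 'dd' ignored (set empty)
end set {} — state 1 not in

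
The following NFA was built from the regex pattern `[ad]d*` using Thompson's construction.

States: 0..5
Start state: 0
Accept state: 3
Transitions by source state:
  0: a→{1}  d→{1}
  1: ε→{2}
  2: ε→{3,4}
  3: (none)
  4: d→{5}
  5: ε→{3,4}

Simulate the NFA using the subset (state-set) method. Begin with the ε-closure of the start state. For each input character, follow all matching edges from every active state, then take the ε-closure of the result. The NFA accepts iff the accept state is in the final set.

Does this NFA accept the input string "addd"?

Answer: ACCEPT

Steps:
S₀ = ε-closure({0}) = {0}
'a' @ 1: {1,2,3,4}  (accept∈set)
'd' @ 2: {3,4,5}  (accept∈set)
'd' @ 3: {3,4,5}  (accept∈set)
'd' @ 4: {3,4,5}  (accept∈set)
end set {3,4,5} — state 3 in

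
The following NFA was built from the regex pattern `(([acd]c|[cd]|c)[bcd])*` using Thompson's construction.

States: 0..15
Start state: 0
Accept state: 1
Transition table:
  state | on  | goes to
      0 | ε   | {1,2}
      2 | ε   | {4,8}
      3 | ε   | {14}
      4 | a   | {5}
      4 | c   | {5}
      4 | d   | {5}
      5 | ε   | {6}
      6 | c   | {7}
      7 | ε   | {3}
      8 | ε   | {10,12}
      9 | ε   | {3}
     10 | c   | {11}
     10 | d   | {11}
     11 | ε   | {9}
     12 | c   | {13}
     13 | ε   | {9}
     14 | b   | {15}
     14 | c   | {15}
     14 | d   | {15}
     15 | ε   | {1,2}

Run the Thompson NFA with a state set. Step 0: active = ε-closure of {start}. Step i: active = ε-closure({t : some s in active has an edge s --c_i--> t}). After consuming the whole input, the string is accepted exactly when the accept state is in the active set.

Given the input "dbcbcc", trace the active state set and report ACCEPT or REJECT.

Answer: ACCEPT

Derivation:
S₀ = ε-closure({0}) = {0,1,2,4,8,10,12}
'd' @ 1: {3,5,6,9,11,14}
'b' @ 2: {1,2,4,8,10,12,15}  (accept∈set)
'c' @ 3: {3,5,6,9,11,13,14}
'b' @ 4: {1,2,4,8,10,12,15}  (accept∈set)
'c' @ 5: {3,5,6,9,11,13,14}
'c' @ 6: {1,2,3,4,7,8,10,12,14,15}  (accept∈set)
final: {1,2,3,4,7,8,10,12,14,15}; accept 1 in set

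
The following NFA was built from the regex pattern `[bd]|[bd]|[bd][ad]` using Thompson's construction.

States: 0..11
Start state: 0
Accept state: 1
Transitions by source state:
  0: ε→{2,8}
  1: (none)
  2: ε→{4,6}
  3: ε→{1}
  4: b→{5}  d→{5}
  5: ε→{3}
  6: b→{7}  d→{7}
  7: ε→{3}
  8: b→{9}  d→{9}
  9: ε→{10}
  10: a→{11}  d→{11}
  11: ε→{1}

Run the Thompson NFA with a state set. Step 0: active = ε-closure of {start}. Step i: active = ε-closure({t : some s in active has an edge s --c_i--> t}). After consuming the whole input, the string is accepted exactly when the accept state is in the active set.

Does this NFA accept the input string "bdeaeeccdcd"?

start: ε-closure({0}) = {0,2,4,6,8}
'b' @ 1: {1,3,5,7,9,10}  ✓accept
'd' @ 2: {1,11}  ✓accept
'e' @ 3: {}  — dead — no transitions
rest 'aeeccdcd' ignored (set empty)
end set {} — state 1 not in

Answer: REJECT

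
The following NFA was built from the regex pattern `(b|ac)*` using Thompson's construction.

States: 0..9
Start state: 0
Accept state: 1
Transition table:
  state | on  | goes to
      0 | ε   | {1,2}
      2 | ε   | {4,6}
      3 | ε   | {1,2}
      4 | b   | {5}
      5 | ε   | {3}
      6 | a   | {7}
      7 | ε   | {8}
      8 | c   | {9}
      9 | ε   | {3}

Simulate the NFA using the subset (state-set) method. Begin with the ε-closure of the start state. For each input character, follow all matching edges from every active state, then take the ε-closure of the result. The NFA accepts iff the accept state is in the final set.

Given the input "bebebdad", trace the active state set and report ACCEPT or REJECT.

Answer: REJECT

Trace:
start: ε-closure({0}) = {0,1,2,4,6}
'b' @ 1: {1,2,3,4,5,6}  [accepting]
'e' @ 2: {}  — state set empty
rest 'bebdad' ignored (set empty)
final: {}; accept 1 not in set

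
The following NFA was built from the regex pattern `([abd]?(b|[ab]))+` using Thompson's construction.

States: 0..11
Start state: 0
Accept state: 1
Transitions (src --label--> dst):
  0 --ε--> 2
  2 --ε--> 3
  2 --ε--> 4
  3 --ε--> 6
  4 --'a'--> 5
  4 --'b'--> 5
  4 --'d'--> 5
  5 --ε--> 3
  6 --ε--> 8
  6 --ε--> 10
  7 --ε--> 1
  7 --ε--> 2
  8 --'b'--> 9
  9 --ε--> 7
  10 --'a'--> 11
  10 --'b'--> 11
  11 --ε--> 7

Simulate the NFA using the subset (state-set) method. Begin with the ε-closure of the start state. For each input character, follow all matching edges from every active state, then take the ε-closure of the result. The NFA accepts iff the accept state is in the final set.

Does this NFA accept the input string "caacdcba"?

start: ε-closure({0}) = {0,2,3,4,6,8,10}
'c' @ 1: {}  — state set empty
rest 'aacdcba' ignored (set empty)
after full input: {}  (accept=1 not in)

Answer: REJECT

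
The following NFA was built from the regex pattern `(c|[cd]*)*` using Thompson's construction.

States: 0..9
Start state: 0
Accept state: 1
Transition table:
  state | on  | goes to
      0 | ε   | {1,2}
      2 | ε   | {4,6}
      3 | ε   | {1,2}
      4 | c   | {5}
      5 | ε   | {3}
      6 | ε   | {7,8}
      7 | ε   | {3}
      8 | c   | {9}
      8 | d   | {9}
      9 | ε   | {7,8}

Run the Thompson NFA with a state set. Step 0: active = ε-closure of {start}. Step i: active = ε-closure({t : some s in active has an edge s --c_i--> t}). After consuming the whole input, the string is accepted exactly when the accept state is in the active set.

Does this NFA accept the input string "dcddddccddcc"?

start: ε-closure({0}) = {0,1,2,3,4,6,7,8}
'd' @ 1: {1,2,3,4,6,7,8,9}  ✓accept
'c' @ 2: {1,2,3,4,5,6,7,8,9}  ✓accept
'd' @ 3: {1,2,3,4,6,7,8,9}  ✓accept
'd' @ 4: {1,2,3,4,6,7,8,9}  ✓accept
'd' @ 5: {1,2,3,4,6,7,8,9}  ✓accept
'd' @ 6: {1,2,3,4,6,7,8,9}  ✓accept
'c' @ 7: {1,2,3,4,5,6,7,8,9}  ✓accept
'c' @ 8: {1,2,3,4,5,6,7,8,9}  ✓accept
'd' @ 9: {1,2,3,4,6,7,8,9}  ✓accept
'd' @ 10: {1,2,3,4,6,7,8,9}  ✓accept
'c' @ 11: {1,2,3,4,5,6,7,8,9}  ✓accept
'c' @ 12: {1,2,3,4,5,6,7,8,9}  ✓accept
end set {1,2,3,4,5,6,7,8,9} — state 1 in

Answer: ACCEPT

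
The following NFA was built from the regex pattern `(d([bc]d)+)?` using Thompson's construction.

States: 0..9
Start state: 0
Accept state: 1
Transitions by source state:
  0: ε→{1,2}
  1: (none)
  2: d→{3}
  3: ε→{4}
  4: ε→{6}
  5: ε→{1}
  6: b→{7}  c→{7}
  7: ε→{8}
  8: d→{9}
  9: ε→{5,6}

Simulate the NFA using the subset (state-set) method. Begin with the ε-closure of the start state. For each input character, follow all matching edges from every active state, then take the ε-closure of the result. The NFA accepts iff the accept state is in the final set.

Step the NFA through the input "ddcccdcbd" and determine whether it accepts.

Answer: REJECT

Derivation:
S₀ = ε-closure({0}) = {0,1,2}
'd' @ 1: {3,4,6}
'd' @ 2: {}  — no active states
rest 'cccdcbd' ignored (set empty)
end set {} — state 1 not in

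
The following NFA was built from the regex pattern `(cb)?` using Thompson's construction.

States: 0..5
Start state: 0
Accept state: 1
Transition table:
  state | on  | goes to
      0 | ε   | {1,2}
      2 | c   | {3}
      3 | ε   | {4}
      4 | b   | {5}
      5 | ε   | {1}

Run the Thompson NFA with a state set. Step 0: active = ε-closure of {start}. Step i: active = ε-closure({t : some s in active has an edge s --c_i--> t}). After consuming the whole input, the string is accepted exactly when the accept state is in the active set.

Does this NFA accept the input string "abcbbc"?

initial (ε-close {0}): {0,1,2}
'a' @ 1: {}  — state set empty
rest 'bcbbc' ignored (set empty)
final: {}; accept 1 not in set

Answer: REJECT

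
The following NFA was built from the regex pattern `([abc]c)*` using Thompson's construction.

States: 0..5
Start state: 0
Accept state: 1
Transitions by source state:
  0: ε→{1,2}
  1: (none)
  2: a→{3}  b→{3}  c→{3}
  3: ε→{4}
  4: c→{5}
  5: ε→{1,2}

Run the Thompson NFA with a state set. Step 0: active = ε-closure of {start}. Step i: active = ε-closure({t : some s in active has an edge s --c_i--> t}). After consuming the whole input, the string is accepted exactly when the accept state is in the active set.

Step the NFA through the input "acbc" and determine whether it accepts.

initial (ε-close {0}): {0,1,2}
'a' @ 1: {3,4}
'c' @ 2: {1,2,5}  ✓accept
'b' @ 3: {3,4}
'c' @ 4: {1,2,5}  ✓accept
after full input: {1,2,5}  (accept=1 in)

Answer: ACCEPT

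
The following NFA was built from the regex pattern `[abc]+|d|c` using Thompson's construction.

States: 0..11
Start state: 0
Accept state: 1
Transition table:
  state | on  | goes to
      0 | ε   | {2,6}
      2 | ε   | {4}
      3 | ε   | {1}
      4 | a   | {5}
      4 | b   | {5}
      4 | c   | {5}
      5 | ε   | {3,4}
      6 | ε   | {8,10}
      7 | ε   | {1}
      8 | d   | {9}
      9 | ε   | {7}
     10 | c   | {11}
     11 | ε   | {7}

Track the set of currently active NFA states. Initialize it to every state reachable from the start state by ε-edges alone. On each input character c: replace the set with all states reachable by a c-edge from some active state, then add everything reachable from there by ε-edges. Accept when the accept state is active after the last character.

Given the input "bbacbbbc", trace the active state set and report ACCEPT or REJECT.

S₀ = ε-closure({0}) = {0,2,4,6,8,10}
'b' @ 1: {1,3,4,5}  (accept∈set)
'b' @ 2: {1,3,4,5}  (accept∈set)
'a' @ 3: {1,3,4,5}  (accept∈set)
'c' @ 4: {1,3,4,5}  (accept∈set)
'b' @ 5: {1,3,4,5}  (accept∈set)
'b' @ 6: {1,3,4,5}  (accept∈set)
'b' @ 7: {1,3,4,5}  (accept∈set)
'c' @ 8: {1,3,4,5}  (accept∈set)
final: {1,3,4,5}; accept 1 in set

Answer: ACCEPT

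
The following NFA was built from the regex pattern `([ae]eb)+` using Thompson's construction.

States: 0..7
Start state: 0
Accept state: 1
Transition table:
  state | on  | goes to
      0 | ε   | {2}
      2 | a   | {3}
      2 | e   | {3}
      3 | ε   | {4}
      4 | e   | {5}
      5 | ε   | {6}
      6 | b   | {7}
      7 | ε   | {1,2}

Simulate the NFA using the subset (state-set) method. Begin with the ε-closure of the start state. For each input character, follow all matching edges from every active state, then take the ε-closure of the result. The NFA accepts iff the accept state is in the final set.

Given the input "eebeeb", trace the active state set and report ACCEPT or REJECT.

S₀ = ε-closure({0}) = {0,2}
'e' @ 1: {3,4}
'e' @ 2: {5,6}
'b' @ 3: {1,2,7}  (accept∈set)
'e' @ 4: {3,4}
'e' @ 5: {5,6}
'b' @ 6: {1,2,7}  (accept∈set)
end set {1,2,7} — state 1 in

Answer: ACCEPT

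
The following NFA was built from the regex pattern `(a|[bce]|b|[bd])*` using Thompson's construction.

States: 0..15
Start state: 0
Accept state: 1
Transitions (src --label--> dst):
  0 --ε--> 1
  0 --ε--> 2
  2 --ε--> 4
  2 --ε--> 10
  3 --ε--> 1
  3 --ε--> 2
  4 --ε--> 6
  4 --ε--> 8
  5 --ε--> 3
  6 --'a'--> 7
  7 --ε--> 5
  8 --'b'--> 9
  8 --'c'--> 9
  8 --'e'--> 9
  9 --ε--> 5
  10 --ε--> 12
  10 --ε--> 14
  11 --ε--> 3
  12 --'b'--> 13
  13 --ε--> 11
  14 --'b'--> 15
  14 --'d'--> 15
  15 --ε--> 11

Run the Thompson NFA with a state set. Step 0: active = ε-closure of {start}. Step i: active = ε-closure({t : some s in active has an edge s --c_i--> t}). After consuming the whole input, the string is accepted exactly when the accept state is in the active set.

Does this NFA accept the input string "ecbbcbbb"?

initial (ε-close {0}): {0,1,2,4,6,8,10,12,14}
'e' @ 1: {1,2,3,4,5,6,8,9,10,12,14}  (accept∈set)
'c' @ 2: {1,2,3,4,5,6,8,9,10,12,14}  (accept∈set)
'b' @ 3: {1,2,3,4,5,6,8,9,10,11,12,13,14,15}  (accept∈set)
'b' @ 4: {1,2,3,4,5,6,8,9,10,11,12,13,14,15}  (accept∈set)
'c' @ 5: {1,2,3,4,5,6,8,9,10,12,14}  (accept∈set)
'b' @ 6: {1,2,3,4,5,6,8,9,10,11,12,13,14,15}  (accept∈set)
'b' @ 7: {1,2,3,4,5,6,8,9,10,11,12,13,14,15}  (accept∈set)
'b' @ 8: {1,2,3,4,5,6,8,9,10,11,12,13,14,15}  (accept∈set)
after full input: {1,2,3,4,5,6,8,9,10,11,12,13,14,15}  (accept=1 in)

Answer: ACCEPT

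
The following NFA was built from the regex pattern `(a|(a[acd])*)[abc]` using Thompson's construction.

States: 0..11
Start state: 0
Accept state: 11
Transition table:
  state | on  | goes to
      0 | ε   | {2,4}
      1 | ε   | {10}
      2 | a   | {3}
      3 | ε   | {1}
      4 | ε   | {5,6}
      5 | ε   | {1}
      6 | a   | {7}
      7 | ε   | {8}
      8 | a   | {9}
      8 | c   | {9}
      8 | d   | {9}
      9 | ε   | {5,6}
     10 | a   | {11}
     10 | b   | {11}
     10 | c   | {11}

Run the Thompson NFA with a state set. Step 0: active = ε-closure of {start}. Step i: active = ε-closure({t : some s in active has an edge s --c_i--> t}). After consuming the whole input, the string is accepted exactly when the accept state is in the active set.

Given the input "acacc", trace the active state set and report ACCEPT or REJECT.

Answer: ACCEPT

Trace:
initial (ε-close {0}): {0,1,2,4,5,6,10}
'a' @ 1: {1,3,7,8,10,11}  (accept∈set)
'c' @ 2: {1,5,6,9,10,11}  (accept∈set)
'a' @ 3: {7,8,11}  (accept∈set)
'c' @ 4: {1,5,6,9,10}
'c' @ 5: {11}  (accept∈set)
final: {11}; accept 11 in set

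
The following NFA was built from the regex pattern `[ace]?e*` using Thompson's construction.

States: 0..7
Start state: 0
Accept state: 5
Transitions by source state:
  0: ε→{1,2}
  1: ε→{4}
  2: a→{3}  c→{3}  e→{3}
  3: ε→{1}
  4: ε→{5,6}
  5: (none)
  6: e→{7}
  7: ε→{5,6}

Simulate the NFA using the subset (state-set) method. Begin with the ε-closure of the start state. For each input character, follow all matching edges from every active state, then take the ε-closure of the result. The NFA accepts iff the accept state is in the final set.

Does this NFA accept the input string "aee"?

S₀ = ε-closure({0}) = {0,1,2,4,5,6}
'a' @ 1: {1,3,4,5,6}  (accept∈set)
'e' @ 2: {5,6,7}  (accept∈set)
'e' @ 3: {5,6,7}  (accept∈set)
final: {5,6,7}; accept 5 in set

Answer: ACCEPT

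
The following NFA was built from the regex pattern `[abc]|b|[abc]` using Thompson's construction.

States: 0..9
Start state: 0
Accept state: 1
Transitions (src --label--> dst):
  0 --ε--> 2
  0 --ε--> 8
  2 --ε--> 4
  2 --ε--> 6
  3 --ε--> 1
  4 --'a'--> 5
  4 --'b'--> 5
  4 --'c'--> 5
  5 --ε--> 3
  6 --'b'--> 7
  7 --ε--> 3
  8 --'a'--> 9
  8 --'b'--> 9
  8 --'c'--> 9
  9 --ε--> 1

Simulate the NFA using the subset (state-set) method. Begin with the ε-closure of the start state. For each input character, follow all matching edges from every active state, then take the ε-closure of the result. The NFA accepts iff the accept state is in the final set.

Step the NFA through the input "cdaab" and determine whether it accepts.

initial (ε-close {0}): {0,2,4,6,8}
'c' @ 1: {1,3,5,9}  ✓accept
'd' @ 2: {}  — dead — no transitions
rest 'aab' ignored (set empty)
end set {} — state 1 not in

Answer: REJECT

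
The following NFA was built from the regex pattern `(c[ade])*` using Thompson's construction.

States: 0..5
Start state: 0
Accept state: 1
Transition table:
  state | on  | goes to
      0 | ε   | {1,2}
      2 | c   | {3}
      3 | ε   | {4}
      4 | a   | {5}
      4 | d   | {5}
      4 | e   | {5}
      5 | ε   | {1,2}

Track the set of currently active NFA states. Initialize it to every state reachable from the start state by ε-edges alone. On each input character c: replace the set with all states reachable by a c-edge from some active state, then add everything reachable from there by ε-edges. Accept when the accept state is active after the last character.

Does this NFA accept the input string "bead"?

Answer: REJECT

Steps:
start: ε-closure({0}) = {0,1,2}
'b' @ 1: {}  — no active states
rest 'ead' ignored (set empty)
end set {} — state 1 not in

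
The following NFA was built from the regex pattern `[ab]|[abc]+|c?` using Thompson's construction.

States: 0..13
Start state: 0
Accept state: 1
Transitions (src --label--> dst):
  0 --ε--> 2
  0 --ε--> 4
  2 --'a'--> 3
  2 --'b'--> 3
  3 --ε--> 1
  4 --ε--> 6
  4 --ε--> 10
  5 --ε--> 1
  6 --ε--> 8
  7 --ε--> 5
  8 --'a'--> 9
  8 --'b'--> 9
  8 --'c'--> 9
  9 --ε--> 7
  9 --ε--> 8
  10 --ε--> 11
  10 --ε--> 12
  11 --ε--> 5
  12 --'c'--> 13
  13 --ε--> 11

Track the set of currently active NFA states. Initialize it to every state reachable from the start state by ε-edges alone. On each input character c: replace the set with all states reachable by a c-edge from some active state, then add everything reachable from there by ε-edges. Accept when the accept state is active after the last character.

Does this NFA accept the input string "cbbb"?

S₀ = ε-closure({0}) = {0,1,2,4,5,6,8,10,11,12}
'c' @ 1: {1,5,7,8,9,11,13}  (accept∈set)
'b' @ 2: {1,5,7,8,9}  (accept∈set)
'b' @ 3: {1,5,7,8,9}  (accept∈set)
'b' @ 4: {1,5,7,8,9}  (accept∈set)
final: {1,5,7,8,9}; accept 1 in set

Answer: ACCEPT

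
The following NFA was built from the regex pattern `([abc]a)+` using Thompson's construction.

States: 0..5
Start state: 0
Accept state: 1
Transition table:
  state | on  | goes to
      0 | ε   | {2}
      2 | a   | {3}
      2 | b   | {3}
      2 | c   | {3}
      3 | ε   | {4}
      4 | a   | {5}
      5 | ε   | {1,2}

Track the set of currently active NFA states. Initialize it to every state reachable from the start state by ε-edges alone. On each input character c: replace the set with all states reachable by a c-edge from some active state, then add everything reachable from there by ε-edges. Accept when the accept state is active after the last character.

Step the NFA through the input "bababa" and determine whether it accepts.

Answer: ACCEPT

Trace:
S₀ = ε-closure({0}) = {0,2}
'b' @ 1: {3,4}
'a' @ 2: {1,2,5}  ✓accept
'b' @ 3: {3,4}
'a' @ 4: {1,2,5}  ✓accept
'b' @ 5: {3,4}
'a' @ 6: {1,2,5}  ✓accept
end set {1,2,5} — state 1 in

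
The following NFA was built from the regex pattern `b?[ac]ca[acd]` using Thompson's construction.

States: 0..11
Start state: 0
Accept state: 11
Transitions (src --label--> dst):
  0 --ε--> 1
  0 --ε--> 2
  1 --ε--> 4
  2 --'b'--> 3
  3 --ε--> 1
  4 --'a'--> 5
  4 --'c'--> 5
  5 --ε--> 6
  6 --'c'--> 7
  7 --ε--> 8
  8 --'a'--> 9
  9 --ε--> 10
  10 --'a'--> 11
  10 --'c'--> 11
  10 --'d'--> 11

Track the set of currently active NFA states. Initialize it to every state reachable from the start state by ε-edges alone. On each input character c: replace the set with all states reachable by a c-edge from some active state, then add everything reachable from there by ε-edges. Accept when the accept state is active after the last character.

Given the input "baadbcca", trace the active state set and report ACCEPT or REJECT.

start: ε-closure({0}) = {0,1,2,4}
'b' @ 1: {1,3,4}
'a' @ 2: {5,6}
'a' @ 3: {}  — state set empty
rest 'dbcca' ignored (set empty)
final: {}; accept 11 not in set

Answer: REJECT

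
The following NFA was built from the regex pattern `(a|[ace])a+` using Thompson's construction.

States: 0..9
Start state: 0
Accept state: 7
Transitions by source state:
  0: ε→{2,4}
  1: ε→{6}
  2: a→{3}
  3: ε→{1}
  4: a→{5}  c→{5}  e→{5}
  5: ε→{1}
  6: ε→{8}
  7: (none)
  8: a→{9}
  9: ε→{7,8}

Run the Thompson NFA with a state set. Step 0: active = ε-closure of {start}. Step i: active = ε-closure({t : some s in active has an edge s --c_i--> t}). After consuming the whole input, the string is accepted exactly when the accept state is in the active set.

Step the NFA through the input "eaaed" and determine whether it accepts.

Answer: REJECT

Trace:
initial (ε-close {0}): {0,2,4}
'e' @ 1: {1,5,6,8}
'a' @ 2: {7,8,9}  ✓accept
'a' @ 3: {7,8,9}  ✓accept
'e' @ 4: {}  — dead — no transitions
rest 'd' ignored (set empty)
end set {} — state 7 not in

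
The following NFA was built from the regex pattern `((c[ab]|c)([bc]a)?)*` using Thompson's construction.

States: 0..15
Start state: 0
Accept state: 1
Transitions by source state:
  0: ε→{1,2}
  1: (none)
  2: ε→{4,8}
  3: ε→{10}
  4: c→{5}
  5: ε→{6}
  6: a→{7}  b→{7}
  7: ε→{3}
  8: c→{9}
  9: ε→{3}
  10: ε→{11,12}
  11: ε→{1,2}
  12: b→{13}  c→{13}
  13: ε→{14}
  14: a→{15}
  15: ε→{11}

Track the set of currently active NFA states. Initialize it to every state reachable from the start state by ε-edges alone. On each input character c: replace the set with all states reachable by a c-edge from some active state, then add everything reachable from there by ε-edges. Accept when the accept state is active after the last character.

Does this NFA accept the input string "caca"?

Answer: ACCEPT

Derivation:
S₀ = ε-closure({0}) = {0,1,2,4,8}
'c' @ 1: {1,2,3,4,5,6,8,9,10,11,12}  ✓accept
'a' @ 2: {1,2,3,4,7,8,10,11,12}  ✓accept
'c' @ 3: {1,2,3,4,5,6,8,9,10,11,12,13,14}  ✓accept
'a' @ 4: {1,2,3,4,7,8,10,11,12,15}  ✓accept
after full input: {1,2,3,4,7,8,10,11,12,15}  (accept=1 in)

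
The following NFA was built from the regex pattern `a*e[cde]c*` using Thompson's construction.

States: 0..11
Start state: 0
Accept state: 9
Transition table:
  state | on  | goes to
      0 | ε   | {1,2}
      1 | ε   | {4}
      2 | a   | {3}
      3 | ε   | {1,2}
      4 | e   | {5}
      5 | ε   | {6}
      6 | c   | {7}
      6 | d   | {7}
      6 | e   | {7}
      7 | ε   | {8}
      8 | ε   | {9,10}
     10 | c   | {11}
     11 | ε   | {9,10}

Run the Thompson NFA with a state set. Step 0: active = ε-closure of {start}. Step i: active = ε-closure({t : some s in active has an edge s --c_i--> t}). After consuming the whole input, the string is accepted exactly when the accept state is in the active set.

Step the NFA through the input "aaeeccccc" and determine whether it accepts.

S₀ = ε-closure({0}) = {0,1,2,4}
'a' @ 1: {1,2,3,4}
'a' @ 2: {1,2,3,4}
'e' @ 3: {5,6}
'e' @ 4: {7,8,9,10}  [accepting]
'c' @ 5: {9,10,11}  [accepting]
'c' @ 6: {9,10,11}  [accepting]
'c' @ 7: {9,10,11}  [accepting]
'c' @ 8: {9,10,11}  [accepting]
'c' @ 9: {9,10,11}  [accepting]
final: {9,10,11}; accept 9 in set

Answer: ACCEPT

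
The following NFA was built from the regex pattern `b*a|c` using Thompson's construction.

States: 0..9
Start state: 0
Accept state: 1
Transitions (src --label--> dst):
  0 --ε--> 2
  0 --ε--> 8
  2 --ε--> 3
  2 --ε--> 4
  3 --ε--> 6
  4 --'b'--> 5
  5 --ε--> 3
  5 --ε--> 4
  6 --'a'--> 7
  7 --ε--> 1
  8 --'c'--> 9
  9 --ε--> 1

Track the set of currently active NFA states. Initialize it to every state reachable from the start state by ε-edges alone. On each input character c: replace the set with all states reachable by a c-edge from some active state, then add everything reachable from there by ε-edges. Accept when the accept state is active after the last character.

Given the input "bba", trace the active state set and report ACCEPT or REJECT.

initial (ε-close {0}): {0,2,3,4,6,8}
'b' @ 1: {3,4,5,6}
'b' @ 2: {3,4,5,6}
'a' @ 3: {1,7}  ✓accept
final: {1,7}; accept 1 in set

Answer: ACCEPT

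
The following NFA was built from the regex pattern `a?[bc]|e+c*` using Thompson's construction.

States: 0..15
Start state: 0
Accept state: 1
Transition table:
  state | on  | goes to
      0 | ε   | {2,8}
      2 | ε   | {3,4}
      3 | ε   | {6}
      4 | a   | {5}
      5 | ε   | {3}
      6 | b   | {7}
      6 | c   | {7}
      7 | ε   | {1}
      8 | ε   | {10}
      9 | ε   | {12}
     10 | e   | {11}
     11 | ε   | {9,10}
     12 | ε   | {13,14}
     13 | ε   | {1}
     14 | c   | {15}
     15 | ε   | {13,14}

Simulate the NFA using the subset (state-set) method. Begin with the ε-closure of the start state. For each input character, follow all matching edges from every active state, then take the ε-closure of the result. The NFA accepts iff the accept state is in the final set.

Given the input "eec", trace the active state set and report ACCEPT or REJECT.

start: ε-closure({0}) = {0,2,3,4,6,8,10}
'e' @ 1: {1,9,10,11,12,13,14}  (accept∈set)
'e' @ 2: {1,9,10,11,12,13,14}  (accept∈set)
'c' @ 3: {1,13,14,15}  (accept∈set)
after full input: {1,13,14,15}  (accept=1 in)

Answer: ACCEPT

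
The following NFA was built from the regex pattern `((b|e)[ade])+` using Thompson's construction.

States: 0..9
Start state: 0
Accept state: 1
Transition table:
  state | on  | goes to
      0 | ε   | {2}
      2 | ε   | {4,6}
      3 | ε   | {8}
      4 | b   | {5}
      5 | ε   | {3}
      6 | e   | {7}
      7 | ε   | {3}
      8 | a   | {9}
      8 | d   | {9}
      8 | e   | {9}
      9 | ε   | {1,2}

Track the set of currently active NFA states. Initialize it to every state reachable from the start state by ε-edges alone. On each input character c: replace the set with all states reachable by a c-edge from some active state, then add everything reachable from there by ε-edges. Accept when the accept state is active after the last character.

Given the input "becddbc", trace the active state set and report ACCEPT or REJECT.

Answer: REJECT

Steps:
initial (ε-close {0}): {0,2,4,6}
'b' @ 1: {3,5,8}
'e' @ 2: {1,2,4,6,9}  [accepting]
'c' @ 3: {}  — dead — no transitions
rest 'ddbc' ignored (set empty)
end set {} — state 1 not in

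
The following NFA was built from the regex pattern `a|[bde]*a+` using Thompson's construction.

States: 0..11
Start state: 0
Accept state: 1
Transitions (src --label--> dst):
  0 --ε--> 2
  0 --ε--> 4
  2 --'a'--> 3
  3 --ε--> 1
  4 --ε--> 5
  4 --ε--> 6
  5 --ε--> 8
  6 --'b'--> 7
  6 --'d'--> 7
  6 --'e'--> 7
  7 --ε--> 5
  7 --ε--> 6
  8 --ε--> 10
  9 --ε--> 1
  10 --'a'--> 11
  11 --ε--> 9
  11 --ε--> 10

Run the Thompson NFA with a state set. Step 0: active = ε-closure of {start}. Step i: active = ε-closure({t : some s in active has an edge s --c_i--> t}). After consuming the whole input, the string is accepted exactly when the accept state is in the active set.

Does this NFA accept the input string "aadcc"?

Answer: REJECT

Trace:
S₀ = ε-closure({0}) = {0,2,4,5,6,8,10}
'a' @ 1: {1,3,9,10,11}  ✓accept
'a' @ 2: {1,9,10,11}  ✓accept
'd' @ 3: {}  — state set empty
rest 'cc' ignored (set empty)
end set {} — state 1 not in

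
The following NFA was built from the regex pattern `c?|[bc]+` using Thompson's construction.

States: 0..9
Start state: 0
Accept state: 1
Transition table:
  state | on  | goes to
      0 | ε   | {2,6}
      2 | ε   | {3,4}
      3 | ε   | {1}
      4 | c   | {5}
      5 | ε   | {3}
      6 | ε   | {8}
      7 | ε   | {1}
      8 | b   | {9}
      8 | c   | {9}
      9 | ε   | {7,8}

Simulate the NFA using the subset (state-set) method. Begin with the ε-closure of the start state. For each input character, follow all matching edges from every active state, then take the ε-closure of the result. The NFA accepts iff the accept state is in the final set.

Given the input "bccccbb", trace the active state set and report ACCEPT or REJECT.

initial (ε-close {0}): {0,1,2,3,4,6,8}
'b' @ 1: {1,7,8,9}  [accepting]
'c' @ 2: {1,7,8,9}  [accepting]
'c' @ 3: {1,7,8,9}  [accepting]
'c' @ 4: {1,7,8,9}  [accepting]
'c' @ 5: {1,7,8,9}  [accepting]
'b' @ 6: {1,7,8,9}  [accepting]
'b' @ 7: {1,7,8,9}  [accepting]
after full input: {1,7,8,9}  (accept=1 in)

Answer: ACCEPT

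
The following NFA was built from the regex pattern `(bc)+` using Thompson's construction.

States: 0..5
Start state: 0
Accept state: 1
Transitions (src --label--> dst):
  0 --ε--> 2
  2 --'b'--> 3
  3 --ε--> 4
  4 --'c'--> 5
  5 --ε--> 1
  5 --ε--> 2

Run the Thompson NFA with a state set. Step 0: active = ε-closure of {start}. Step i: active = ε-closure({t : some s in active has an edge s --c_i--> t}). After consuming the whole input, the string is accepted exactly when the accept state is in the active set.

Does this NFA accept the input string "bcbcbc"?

start: ε-closure({0}) = {0,2}
'b' @ 1: {3,4}
'c' @ 2: {1,2,5}  (accept∈set)
'b' @ 3: {3,4}
'c' @ 4: {1,2,5}  (accept∈set)
'b' @ 5: {3,4}
'c' @ 6: {1,2,5}  (accept∈set)
final: {1,2,5}; accept 1 in set

Answer: ACCEPT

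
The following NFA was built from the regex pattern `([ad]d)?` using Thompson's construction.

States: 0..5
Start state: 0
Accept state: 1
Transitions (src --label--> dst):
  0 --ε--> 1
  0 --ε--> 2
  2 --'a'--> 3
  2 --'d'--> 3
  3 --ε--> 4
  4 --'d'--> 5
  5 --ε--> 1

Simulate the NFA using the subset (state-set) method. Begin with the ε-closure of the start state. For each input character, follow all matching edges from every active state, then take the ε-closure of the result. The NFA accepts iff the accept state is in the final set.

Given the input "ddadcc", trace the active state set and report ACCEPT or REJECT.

Answer: REJECT

Derivation:
S₀ = ε-closure({0}) = {0,1,2}
'd' @ 1: {3,4}
'd' @ 2: {1,5}  (accept∈set)
'a' @ 3: {}  — dead — no transitions
rest 'dcc' ignored (set empty)
end set {} — state 1 not in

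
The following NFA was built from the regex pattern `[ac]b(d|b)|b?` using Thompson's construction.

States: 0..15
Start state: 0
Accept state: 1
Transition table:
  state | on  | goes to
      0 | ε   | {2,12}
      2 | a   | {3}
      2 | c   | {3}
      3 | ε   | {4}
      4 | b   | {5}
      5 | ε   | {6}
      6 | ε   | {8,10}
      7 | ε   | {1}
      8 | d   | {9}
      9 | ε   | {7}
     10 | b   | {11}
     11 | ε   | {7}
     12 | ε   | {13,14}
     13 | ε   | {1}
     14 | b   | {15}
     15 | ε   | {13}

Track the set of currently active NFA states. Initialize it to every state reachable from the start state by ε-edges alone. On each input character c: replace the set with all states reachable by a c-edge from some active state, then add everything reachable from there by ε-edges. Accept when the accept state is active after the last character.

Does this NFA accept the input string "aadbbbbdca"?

Answer: REJECT

Steps:
start: ε-closure({0}) = {0,1,2,12,13,14}
'a' @ 1: {3,4}
'a' @ 2: {}  — state set empty
rest 'dbbbbdca' ignored (set empty)
after full input: {}  (accept=1 not in)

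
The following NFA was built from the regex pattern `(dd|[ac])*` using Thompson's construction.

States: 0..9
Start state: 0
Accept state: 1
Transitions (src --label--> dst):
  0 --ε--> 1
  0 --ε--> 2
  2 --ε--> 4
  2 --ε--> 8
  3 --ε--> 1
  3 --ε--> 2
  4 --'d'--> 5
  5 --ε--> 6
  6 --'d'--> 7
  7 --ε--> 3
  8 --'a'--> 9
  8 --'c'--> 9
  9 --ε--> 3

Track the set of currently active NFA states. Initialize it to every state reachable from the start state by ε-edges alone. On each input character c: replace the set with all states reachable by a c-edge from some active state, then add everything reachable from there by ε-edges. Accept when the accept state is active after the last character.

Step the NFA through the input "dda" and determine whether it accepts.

Answer: ACCEPT

Steps:
S₀ = ε-closure({0}) = {0,1,2,4,8}
'd' @ 1: {5,6}
'd' @ 2: {1,2,3,4,7,8}  ✓accept
'a' @ 3: {1,2,3,4,8,9}  ✓accept
final: {1,2,3,4,8,9}; accept 1 in set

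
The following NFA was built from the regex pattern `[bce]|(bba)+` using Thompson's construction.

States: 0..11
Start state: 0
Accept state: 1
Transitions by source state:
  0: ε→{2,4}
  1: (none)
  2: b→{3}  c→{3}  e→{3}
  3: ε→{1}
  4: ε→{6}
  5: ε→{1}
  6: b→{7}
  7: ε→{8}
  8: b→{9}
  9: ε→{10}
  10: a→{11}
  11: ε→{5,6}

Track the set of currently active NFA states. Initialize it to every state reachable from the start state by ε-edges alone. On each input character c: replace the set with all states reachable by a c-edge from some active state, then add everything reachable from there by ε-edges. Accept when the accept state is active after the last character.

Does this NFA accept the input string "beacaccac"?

S₀ = ε-closure({0}) = {0,2,4,6}
'b' @ 1: {1,3,7,8}  (accept∈set)
'e' @ 2: {}  — no active states
rest 'acaccac' ignored (set empty)
final: {}; accept 1 not in set

Answer: REJECT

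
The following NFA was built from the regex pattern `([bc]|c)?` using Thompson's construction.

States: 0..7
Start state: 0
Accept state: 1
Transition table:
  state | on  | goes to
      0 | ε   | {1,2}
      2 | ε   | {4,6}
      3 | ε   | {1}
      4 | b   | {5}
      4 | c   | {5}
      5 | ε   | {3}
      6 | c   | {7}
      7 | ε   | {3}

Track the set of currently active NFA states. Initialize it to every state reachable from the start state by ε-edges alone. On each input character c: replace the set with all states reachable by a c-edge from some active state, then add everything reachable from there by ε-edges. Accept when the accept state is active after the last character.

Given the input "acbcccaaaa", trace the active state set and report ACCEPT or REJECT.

Answer: REJECT

Derivation:
S₀ = ε-closure({0}) = {0,1,2,4,6}
'a' @ 1: {}  — state set empty
rest 'cbcccaaaa' ignored (set empty)
final: {}; accept 1 not in set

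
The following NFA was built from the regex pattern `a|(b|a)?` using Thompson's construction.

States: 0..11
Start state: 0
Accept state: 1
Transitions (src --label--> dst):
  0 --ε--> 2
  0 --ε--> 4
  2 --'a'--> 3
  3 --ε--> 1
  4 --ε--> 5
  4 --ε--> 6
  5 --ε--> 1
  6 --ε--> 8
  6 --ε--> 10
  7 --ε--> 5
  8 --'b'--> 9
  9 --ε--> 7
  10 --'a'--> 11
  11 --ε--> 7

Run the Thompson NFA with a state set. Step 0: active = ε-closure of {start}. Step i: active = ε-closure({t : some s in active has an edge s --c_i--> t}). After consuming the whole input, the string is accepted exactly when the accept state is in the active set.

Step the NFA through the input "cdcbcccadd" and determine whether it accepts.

initial (ε-close {0}): {0,1,2,4,5,6,8,10}
'c' @ 1: {}  — state set empty
rest 'dcbcccadd' ignored (set empty)
after full input: {}  (accept=1 not in)

Answer: REJECT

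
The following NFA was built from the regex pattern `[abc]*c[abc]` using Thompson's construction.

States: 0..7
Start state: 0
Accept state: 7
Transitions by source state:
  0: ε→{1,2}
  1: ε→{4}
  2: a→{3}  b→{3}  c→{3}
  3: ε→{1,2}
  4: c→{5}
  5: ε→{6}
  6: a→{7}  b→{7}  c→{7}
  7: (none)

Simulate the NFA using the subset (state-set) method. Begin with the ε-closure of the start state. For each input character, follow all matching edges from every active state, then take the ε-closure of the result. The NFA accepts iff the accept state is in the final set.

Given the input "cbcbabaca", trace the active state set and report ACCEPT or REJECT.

Answer: ACCEPT

Steps:
start: ε-closure({0}) = {0,1,2,4}
'c' @ 1: {1,2,3,4,5,6}
'b' @ 2: {1,2,3,4,7}  ✓accept
'c' @ 3: {1,2,3,4,5,6}
'b' @ 4: {1,2,3,4,7}  ✓accept
'a' @ 5: {1,2,3,4}
'b' @ 6: {1,2,3,4}
'a' @ 7: {1,2,3,4}
'c' @ 8: {1,2,3,4,5,6}
'a' @ 9: {1,2,3,4,7}  ✓accept
final: {1,2,3,4,7}; accept 7 in set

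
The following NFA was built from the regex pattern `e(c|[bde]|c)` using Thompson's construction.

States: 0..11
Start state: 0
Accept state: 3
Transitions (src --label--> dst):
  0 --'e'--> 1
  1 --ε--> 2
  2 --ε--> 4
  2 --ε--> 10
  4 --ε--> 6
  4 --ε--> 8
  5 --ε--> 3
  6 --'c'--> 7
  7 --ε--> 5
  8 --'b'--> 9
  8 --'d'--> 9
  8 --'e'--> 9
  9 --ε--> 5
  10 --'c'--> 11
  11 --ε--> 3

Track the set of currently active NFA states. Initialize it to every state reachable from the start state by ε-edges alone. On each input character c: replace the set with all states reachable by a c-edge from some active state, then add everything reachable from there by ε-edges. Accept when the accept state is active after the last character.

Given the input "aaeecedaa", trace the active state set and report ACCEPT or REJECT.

Answer: REJECT

Steps:
start: ε-closure({0}) = {0}
'a' @ 1: {}  — no active states
rest 'aeecedaa' ignored (set empty)
final: {}; accept 3 not in set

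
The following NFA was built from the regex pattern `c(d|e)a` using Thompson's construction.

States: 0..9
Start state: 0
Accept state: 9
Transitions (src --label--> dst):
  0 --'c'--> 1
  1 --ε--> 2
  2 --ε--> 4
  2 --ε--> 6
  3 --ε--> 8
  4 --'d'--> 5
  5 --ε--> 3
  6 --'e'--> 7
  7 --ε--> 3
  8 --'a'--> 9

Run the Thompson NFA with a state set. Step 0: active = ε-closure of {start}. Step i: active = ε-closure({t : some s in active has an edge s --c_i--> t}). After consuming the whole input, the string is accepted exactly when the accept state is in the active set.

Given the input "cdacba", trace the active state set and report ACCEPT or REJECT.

Answer: REJECT

Steps:
start: ε-closure({0}) = {0}
'c' @ 1: {1,2,4,6}
'd' @ 2: {3,5,8}
'a' @ 3: {9}  [accepting]
'c' @ 4: {}  — no active states
rest 'ba' ignored (set empty)
after full input: {}  (accept=9 not in)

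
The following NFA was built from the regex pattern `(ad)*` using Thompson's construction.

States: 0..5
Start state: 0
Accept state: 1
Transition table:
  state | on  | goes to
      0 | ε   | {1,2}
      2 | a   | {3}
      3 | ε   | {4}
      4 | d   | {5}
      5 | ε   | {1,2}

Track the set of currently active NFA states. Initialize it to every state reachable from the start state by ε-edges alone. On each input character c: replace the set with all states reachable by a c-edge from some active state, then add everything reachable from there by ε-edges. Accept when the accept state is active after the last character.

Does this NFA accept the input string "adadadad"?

S₀ = ε-closure({0}) = {0,1,2}
'a' @ 1: {3,4}
'd' @ 2: {1,2,5}  ✓accept
'a' @ 3: {3,4}
'd' @ 4: {1,2,5}  ✓accept
'a' @ 5: {3,4}
'd' @ 6: {1,2,5}  ✓accept
'a' @ 7: {3,4}
'd' @ 8: {1,2,5}  ✓accept
final: {1,2,5}; accept 1 in set

Answer: ACCEPT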